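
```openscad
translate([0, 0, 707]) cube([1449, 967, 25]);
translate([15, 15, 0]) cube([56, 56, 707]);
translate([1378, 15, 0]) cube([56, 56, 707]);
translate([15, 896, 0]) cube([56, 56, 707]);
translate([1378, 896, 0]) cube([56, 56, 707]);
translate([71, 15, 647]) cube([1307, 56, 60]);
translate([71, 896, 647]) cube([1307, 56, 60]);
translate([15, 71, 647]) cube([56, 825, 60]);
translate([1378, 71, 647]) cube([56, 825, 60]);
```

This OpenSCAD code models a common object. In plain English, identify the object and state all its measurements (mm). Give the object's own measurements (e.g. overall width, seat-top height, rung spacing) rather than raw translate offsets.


A table: top 1449 mm (x) × 967 mm (y), 25 mm thick, upper face at z = 732 mm, on four 56×56 mm square legs, each inset 15 mm from the nearest pair of top edges from z = 0 to the bottom of the top. Four apron rails, 56 mm thick and 60 mm tall, run between adjacent legs with their top edges flush with the underside of the top and their outer faces flush with the legs' outer faces.


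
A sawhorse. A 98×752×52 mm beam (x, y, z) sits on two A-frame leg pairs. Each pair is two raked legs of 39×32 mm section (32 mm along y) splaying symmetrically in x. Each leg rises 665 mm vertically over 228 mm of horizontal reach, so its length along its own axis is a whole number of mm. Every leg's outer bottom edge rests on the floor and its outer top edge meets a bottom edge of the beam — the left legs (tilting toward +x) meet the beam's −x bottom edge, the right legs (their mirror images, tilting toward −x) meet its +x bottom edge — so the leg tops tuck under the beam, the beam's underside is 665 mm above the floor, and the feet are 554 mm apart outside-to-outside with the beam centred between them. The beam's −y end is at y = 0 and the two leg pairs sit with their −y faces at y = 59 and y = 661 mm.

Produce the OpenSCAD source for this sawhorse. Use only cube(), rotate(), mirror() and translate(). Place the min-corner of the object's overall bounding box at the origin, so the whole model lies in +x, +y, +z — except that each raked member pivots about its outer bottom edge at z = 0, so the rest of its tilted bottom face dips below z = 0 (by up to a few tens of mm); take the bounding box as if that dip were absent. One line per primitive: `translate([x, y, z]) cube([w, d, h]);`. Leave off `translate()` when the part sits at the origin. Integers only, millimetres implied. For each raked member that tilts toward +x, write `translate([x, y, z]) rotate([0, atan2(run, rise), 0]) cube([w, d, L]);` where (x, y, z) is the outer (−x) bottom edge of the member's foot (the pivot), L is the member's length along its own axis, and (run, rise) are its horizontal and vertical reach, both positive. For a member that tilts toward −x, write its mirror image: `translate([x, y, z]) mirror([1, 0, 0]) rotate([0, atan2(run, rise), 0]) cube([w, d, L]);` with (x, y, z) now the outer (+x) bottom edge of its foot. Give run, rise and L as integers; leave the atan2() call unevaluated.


translate([228, 0, 665]) cube([98, 752, 52]);
translate([0, 59, 0]) rotate([0, atan2(228, 665), 0]) cube([39, 32, 703]);
translate([554, 59, 0]) mirror([1, 0, 0]) rotate([0, atan2(228, 665), 0]) cube([39, 32, 703]);
translate([0, 661, 0]) rotate([0, atan2(228, 665), 0]) cube([39, 32, 703]);
translate([554, 661, 0]) mirror([1, 0, 0]) rotate([0, atan2(228, 665), 0]) cube([39, 32, 703]);


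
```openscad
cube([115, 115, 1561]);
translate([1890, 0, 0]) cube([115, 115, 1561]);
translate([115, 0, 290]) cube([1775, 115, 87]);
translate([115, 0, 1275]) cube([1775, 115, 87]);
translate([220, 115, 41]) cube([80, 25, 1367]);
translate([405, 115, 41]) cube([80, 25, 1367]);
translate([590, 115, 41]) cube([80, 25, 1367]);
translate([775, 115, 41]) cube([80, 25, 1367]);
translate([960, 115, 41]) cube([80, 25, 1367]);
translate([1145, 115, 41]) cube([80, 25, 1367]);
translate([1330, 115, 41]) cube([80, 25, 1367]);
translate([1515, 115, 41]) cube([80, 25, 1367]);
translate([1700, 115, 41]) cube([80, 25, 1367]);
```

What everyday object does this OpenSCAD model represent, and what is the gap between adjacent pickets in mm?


A fence section. The picket gap is 105 mm.

Two posts, two rails, 9 pickets — a fence section. Span 1775 mm holds 9 pickets of 80 mm with 10 equal gaps: ⌊(1775 − 9·80) / 10⌋ = 105 mm.


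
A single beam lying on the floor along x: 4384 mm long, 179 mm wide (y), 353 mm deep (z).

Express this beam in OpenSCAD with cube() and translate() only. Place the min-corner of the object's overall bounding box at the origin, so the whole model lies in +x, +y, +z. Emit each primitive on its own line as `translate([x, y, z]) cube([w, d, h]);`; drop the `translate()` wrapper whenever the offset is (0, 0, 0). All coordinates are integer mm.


cube([4384, 179, 353]);


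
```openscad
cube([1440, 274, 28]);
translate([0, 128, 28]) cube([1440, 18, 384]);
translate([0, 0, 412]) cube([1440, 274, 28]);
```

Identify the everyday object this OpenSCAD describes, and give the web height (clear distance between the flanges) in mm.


An I-beam. The web height is 384 mm.

Two wide flanges with a thin centred web — an I-beam. Overall 440 mm minus two 28 mm flanges gives a web of 440 − 2·28 = 384 mm.


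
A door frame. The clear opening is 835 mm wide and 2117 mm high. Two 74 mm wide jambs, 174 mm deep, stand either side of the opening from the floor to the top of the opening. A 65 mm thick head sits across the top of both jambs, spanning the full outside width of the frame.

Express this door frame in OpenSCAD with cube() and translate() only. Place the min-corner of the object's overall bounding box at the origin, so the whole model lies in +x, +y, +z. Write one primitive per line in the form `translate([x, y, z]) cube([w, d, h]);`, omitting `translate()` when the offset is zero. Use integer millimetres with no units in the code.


cube([74, 174, 2117]);
translate([909, 0, 0]) cube([74, 174, 2117]);
translate([0, 0, 2117]) cube([983, 174, 65]);


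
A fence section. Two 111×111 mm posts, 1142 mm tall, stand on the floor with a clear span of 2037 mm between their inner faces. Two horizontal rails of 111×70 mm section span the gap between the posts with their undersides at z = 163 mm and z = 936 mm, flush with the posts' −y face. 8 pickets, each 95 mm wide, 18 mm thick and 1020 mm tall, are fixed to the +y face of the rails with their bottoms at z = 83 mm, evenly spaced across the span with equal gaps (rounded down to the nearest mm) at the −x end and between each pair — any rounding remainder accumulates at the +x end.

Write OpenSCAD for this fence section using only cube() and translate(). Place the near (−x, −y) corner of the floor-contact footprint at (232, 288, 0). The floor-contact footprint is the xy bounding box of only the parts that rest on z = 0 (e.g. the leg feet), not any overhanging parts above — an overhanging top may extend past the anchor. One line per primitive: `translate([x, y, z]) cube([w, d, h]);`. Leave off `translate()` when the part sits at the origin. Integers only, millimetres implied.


translate([232, 288, 0]) cube([111, 111, 1142]);
translate([2380, 288, 0]) cube([111, 111, 1142]);
translate([343, 288, 163]) cube([2037, 111, 70]);
translate([343, 288, 936]) cube([2037, 111, 70]);
translate([484, 399, 83]) cube([95, 18, 1020]);
translate([720, 399, 83]) cube([95, 18, 1020]);
translate([956, 399, 83]) cube([95, 18, 1020]);
translate([1192, 399, 83]) cube([95, 18, 1020]);
translate([1428, 399, 83]) cube([95, 18, 1020]);
translate([1664, 399, 83]) cube([95, 18, 1020]);
translate([1900, 399, 83]) cube([95, 18, 1020]);
translate([2136, 399, 83]) cube([95, 18, 1020]);


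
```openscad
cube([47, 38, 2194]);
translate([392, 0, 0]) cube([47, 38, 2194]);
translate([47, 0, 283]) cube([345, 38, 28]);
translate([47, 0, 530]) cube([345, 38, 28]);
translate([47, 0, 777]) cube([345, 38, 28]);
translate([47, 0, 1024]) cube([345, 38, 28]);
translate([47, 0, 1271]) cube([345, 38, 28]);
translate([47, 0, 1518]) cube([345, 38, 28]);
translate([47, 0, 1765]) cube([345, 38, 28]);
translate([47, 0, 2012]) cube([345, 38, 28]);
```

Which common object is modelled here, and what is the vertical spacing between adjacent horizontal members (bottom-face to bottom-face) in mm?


A ladder. The rung spacing is 247 mm.

Two tall 47×38 posts with 8 short bars between them — a ladder. Adjacent rungs sit at z = 283 and z = 530, so the spacing is 530 − 283 = 247 mm.


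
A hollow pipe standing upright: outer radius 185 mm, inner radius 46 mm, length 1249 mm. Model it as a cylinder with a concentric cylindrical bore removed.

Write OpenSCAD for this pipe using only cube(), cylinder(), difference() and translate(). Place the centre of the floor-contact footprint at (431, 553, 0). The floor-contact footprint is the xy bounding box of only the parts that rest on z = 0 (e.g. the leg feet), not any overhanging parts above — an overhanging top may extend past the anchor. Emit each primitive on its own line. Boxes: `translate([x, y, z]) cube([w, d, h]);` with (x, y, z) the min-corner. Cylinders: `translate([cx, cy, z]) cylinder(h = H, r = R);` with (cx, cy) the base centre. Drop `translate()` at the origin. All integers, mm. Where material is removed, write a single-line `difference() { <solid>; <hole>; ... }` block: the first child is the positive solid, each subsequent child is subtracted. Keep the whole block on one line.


difference() { translate([431, 553, 0]) cylinder(h = 1249, r = 185); translate([431, 553, 0]) cylinder(h = 1249, r = 46); }


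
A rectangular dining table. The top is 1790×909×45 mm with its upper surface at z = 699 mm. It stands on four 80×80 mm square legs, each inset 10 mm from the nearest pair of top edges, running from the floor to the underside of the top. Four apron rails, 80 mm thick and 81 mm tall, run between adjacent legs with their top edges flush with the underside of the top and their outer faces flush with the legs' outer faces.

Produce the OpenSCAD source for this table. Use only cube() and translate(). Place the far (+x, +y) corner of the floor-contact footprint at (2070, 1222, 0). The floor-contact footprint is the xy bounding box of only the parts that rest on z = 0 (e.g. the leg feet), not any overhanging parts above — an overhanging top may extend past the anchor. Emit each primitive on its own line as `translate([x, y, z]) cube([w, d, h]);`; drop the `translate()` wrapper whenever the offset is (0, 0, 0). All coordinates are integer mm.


translate([290, 323, 654]) cube([1790, 909, 45]);
translate([300, 333, 0]) cube([80, 80, 654]);
translate([1990, 333, 0]) cube([80, 80, 654]);
translate([300, 1142, 0]) cube([80, 80, 654]);
translate([1990, 1142, 0]) cube([80, 80, 654]);
translate([380, 333, 573]) cube([1610, 80, 81]);
translate([380, 1142, 573]) cube([1610, 80, 81]);
translate([300, 413, 573]) cube([80, 729, 81]);
translate([1990, 413, 573]) cube([80, 729, 81]);


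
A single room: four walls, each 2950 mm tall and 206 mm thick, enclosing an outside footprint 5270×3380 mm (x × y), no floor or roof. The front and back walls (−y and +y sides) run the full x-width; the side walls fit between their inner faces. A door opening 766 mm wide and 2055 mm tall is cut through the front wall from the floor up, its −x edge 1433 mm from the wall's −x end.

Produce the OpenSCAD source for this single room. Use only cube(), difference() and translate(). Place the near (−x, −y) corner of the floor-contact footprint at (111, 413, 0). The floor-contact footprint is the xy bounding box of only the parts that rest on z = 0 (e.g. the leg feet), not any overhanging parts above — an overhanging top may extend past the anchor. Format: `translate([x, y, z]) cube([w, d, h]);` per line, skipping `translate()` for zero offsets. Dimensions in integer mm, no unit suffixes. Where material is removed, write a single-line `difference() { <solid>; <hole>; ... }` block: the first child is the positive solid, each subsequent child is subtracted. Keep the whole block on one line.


difference() { translate([111, 413, 0]) cube([5270, 206, 2950]); translate([1544, 413, 0]) cube([766, 206, 2055]); }
translate([111, 3587, 0]) cube([5270, 206, 2950]);
translate([111, 619, 0]) cube([206, 2968, 2950]);
translate([5175, 619, 0]) cube([206, 2968, 2950]);


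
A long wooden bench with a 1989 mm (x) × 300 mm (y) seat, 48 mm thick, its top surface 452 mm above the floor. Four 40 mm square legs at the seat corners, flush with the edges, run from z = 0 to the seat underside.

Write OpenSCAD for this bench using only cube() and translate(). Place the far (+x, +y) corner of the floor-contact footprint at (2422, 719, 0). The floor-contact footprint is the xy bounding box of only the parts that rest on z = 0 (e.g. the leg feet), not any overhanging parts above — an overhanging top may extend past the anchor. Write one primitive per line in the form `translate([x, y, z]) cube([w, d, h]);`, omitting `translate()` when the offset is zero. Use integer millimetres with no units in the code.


// leg_h = 452 − 48 = 404
translate([433, 419, 404]) cube([1989, 300, 48]);
translate([433, 419, 0]) cube([40, 40, 404]);
translate([433, 679, 0]) cube([40, 40, 404]);
translate([2382, 419, 0]) cube([40, 40, 404]);
translate([2382, 679, 0]) cube([40, 40, 404]);


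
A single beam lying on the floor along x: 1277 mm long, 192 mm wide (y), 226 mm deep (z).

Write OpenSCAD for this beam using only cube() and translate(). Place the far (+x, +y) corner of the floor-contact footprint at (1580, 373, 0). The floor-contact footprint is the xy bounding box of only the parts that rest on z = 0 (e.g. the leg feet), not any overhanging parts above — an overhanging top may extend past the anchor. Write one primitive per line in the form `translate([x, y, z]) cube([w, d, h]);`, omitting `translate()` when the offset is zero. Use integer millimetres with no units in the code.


translate([303, 181, 0]) cube([1277, 192, 226]);


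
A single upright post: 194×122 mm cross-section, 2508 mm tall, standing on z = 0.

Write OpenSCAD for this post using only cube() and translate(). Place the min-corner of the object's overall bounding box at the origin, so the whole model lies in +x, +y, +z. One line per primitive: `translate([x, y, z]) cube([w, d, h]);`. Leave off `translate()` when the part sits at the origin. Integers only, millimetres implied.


cube([194, 122, 2508]);


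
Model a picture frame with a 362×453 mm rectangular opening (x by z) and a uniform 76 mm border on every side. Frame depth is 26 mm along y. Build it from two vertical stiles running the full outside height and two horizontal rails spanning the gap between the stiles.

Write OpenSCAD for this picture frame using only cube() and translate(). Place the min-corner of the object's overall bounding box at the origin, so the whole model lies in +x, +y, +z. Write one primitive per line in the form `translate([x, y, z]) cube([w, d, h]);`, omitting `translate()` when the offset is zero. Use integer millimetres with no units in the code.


cube([76, 26, 605]);
translate([438, 0, 0]) cube([76, 26, 605]);
translate([76, 0, 0]) cube([362, 26, 76]);
translate([76, 0, 529]) cube([362, 26, 76]);


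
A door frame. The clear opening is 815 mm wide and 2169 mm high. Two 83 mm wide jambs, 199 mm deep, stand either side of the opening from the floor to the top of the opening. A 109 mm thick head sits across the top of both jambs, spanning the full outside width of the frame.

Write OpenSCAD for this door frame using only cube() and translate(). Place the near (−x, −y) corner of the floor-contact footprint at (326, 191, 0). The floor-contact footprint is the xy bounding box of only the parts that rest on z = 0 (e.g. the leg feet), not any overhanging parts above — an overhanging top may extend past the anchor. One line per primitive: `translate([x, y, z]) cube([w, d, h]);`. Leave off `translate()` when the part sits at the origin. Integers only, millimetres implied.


translate([326, 191, 0]) cube([83, 199, 2169]);
translate([1224, 191, 0]) cube([83, 199, 2169]);
translate([326, 191, 2169]) cube([981, 199, 109]);


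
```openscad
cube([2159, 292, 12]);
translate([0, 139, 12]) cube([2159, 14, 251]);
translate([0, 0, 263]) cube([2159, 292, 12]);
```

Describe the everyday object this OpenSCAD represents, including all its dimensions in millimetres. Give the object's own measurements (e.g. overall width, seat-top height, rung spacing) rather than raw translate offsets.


An I-beam lying along x, 2159 mm long. Overall section height 275 mm. Two flanges 292 mm wide (y) and 12 mm thick, one on the floor and one at the top; a web 14 mm thick runs between them, centred on the flange width.


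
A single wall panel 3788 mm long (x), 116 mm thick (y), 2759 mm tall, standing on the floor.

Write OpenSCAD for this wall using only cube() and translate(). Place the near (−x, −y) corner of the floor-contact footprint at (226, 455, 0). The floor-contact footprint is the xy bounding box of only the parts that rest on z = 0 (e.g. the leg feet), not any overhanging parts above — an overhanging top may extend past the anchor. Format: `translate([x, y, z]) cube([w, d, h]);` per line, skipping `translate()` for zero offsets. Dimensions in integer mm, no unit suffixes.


translate([226, 455, 0]) cube([3788, 116, 2759]);


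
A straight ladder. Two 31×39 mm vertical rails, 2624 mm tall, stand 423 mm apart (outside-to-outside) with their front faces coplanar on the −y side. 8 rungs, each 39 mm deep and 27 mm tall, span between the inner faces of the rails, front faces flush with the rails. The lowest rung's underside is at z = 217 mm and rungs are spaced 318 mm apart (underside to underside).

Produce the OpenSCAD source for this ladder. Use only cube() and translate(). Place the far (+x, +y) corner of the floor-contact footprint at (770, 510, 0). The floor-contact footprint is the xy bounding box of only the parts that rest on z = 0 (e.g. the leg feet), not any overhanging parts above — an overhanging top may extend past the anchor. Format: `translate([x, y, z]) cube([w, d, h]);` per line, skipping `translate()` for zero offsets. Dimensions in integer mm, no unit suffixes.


// rung span = 423 - 2*31 = 361
// rung[k] z = 217 + k*318
translate([347, 471, 0]) cube([31, 39, 2624]);
translate([739, 471, 0]) cube([31, 39, 2624]);
translate([378, 471, 217]) cube([361, 39, 27]);
translate([378, 471, 535]) cube([361, 39, 27]);
translate([378, 471, 853]) cube([361, 39, 27]);
translate([378, 471, 1171]) cube([361, 39, 27]);
translate([378, 471, 1489]) cube([361, 39, 27]);
translate([378, 471, 1807]) cube([361, 39, 27]);
translate([378, 471, 2125]) cube([361, 39, 27]);
translate([378, 471, 2443]) cube([361, 39, 27]);


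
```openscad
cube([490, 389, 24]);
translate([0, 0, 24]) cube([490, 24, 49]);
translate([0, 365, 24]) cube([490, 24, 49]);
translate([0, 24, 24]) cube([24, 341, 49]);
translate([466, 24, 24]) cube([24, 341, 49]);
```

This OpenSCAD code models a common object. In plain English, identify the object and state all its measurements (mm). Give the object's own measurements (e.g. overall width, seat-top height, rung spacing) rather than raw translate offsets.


An open-topped rectangular box: outside dimensions 490×389×73 mm, with a uniform wall and base thickness of 24 mm. The base is a full 490×389 slab on the floor; four walls sit on top of the base. The front and back walls (the −y and +y sides) span the full width; the two side walls fit between them.


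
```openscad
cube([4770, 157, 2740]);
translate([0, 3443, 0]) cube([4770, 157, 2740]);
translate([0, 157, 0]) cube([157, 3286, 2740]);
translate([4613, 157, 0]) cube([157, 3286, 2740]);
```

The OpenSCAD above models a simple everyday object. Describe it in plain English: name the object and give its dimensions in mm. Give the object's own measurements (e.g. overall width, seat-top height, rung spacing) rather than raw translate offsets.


The wall frame of a small rectangular building: four walls, each 2740 mm tall and 157 mm thick, enclosing a footprint 4770 mm (x) by 3600 mm (y) outside-to-outside, with no floor or roof. The front and back walls (the −y and +y sides) span the full width; the two side walls fit between them.


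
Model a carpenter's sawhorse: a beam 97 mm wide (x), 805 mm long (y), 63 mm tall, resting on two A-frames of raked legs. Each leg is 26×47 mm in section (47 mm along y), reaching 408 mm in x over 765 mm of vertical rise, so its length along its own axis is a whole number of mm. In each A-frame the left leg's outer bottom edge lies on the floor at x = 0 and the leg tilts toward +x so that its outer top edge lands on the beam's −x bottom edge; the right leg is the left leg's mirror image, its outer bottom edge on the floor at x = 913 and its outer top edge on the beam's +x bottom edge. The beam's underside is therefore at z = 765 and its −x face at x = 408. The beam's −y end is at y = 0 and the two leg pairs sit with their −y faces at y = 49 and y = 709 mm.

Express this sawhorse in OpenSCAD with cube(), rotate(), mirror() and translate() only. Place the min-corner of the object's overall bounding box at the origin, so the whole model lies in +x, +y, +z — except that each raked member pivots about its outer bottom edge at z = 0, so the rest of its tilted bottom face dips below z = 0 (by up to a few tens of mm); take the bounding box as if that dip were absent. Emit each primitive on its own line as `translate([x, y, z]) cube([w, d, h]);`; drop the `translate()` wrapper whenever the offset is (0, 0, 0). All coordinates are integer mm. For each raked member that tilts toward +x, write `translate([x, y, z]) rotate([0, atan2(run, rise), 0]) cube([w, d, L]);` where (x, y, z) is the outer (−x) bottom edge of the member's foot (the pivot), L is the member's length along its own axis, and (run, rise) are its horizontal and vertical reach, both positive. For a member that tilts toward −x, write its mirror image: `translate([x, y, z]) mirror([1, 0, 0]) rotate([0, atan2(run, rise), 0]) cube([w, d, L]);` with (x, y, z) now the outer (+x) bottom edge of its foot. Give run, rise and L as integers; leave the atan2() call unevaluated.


// leg length = √(408² + 765²) = 867
// right-leg outer foot x = 2·408 + 97 = 913
// beam min-corner = (408, 0, 765)
translate([408, 0, 765]) cube([97, 805, 63]);
translate([0, 49, 0]) rotate([0, atan2(408, 765), 0]) cube([26, 47, 867]);
translate([913, 49, 0]) mirror([1, 0, 0]) rotate([0, atan2(408, 765), 0]) cube([26, 47, 867]);
translate([0, 709, 0]) rotate([0, atan2(408, 765), 0]) cube([26, 47, 867]);
translate([913, 709, 0]) mirror([1, 0, 0]) rotate([0, atan2(408, 765), 0]) cube([26, 47, 867]);


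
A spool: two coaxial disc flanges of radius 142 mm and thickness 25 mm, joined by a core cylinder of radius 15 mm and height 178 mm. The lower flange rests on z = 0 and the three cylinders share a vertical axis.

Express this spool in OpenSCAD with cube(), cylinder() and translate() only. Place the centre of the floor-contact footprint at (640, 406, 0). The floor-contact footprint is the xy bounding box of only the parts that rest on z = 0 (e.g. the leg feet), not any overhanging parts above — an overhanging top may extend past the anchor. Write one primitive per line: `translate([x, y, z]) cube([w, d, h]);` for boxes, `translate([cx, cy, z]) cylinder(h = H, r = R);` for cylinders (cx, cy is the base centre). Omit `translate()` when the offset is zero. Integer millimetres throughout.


translate([640, 406, 0]) cylinder(h = 25, r = 142);
translate([640, 406, 25]) cylinder(h = 178, r = 15);
translate([640, 406, 203]) cylinder(h = 25, r = 142);


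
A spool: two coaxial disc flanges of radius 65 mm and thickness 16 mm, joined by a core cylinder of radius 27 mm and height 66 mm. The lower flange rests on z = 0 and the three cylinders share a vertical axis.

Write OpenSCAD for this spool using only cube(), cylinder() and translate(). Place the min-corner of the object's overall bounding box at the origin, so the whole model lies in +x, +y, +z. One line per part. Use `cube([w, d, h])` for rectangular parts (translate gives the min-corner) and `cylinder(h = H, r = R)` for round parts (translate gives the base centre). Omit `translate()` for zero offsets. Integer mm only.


translate([65, 65, 0]) cylinder(h = 16, r = 65);
translate([65, 65, 16]) cylinder(h = 66, r = 27);
translate([65, 65, 82]) cylinder(h = 16, r = 65);


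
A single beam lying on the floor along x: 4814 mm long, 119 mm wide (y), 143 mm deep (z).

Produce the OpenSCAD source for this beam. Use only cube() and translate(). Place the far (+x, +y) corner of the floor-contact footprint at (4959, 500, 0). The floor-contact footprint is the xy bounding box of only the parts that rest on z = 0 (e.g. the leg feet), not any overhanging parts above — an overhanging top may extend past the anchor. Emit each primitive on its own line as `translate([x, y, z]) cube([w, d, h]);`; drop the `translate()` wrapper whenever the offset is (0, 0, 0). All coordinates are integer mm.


translate([145, 381, 0]) cube([4814, 119, 143]);


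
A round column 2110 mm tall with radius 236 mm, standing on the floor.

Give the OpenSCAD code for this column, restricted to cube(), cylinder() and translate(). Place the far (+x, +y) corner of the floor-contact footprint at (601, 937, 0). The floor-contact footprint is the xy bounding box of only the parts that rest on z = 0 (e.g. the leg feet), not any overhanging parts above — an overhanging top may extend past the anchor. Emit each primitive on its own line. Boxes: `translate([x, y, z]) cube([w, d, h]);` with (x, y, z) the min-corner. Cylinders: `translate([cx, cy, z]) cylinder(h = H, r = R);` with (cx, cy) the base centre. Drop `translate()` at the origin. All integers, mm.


translate([365, 701, 0]) cylinder(h = 2110, r = 236);


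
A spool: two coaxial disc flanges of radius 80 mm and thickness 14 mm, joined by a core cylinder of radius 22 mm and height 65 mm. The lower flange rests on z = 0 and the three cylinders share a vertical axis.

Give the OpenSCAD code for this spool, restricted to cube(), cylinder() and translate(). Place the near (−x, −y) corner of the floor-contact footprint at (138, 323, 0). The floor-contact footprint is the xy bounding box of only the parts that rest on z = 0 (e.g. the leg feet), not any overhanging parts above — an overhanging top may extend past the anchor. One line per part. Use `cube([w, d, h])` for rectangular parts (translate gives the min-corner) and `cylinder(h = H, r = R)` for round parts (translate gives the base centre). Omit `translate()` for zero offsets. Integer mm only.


translate([218, 403, 0]) cylinder(h = 14, r = 80);
translate([218, 403, 14]) cylinder(h = 65, r = 22);
translate([218, 403, 79]) cylinder(h = 14, r = 80);


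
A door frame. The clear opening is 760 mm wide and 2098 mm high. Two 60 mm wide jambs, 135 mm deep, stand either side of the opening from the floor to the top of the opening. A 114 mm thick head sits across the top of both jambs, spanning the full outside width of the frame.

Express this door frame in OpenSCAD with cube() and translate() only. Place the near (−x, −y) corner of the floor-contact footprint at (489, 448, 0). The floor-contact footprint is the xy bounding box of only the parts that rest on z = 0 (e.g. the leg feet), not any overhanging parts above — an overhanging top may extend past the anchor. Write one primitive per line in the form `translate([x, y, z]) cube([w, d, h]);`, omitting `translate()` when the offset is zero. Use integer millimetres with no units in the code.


translate([489, 448, 0]) cube([60, 135, 2098]);
translate([1309, 448, 0]) cube([60, 135, 2098]);
translate([489, 448, 2098]) cube([880, 135, 114]);


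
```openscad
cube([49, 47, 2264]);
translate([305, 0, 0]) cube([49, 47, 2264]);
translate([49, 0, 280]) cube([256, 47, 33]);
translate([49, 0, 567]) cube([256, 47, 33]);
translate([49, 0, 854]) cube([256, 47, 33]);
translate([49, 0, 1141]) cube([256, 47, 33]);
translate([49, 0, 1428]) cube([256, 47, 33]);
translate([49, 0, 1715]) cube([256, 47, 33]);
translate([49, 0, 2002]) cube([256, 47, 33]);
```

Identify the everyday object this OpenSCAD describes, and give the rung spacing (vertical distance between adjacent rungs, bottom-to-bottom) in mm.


A ladder. The rung spacing is 287 mm.

Two tall 49×47 posts with 7 short bars between them — a ladder. Adjacent rungs sit at z = 280 and z = 567, so the spacing is 567 − 280 = 287 mm.


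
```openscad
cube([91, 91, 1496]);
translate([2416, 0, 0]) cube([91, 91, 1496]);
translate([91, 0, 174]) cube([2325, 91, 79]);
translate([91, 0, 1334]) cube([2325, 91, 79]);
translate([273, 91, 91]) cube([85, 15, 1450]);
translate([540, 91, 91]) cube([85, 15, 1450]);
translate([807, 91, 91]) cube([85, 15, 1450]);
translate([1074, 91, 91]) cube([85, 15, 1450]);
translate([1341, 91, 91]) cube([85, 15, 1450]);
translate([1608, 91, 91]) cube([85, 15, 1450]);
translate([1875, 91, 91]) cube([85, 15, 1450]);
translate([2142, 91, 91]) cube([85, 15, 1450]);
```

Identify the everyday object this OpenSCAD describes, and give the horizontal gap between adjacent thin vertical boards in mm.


A fence section. The picket gap is 182 mm.

Two posts, two rails, 8 pickets — a fence section. Span 2325 mm holds 8 pickets of 85 mm with 9 equal gaps: ⌊(2325 − 8·85) / 9⌋ = 182 mm.


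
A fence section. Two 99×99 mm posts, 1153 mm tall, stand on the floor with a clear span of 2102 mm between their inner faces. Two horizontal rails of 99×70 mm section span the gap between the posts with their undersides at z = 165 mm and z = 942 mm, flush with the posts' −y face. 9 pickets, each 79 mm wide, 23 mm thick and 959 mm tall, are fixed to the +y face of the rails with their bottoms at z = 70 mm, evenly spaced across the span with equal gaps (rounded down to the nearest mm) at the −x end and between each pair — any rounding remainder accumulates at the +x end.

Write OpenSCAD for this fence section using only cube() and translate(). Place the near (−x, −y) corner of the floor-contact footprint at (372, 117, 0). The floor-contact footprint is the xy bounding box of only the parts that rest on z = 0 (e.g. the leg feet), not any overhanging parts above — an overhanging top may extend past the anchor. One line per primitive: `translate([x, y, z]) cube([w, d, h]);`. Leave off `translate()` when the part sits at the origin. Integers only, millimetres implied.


translate([372, 117, 0]) cube([99, 99, 1153]);
translate([2573, 117, 0]) cube([99, 99, 1153]);
translate([471, 117, 165]) cube([2102, 99, 70]);
translate([471, 117, 942]) cube([2102, 99, 70]);
translate([610, 216, 70]) cube([79, 23, 959]);
translate([828, 216, 70]) cube([79, 23, 959]);
translate([1046, 216, 70]) cube([79, 23, 959]);
translate([1264, 216, 70]) cube([79, 23, 959]);
translate([1482, 216, 70]) cube([79, 23, 959]);
translate([1700, 216, 70]) cube([79, 23, 959]);
translate([1918, 216, 70]) cube([79, 23, 959]);
translate([2136, 216, 70]) cube([79, 23, 959]);
translate([2354, 216, 70]) cube([79, 23, 959]);


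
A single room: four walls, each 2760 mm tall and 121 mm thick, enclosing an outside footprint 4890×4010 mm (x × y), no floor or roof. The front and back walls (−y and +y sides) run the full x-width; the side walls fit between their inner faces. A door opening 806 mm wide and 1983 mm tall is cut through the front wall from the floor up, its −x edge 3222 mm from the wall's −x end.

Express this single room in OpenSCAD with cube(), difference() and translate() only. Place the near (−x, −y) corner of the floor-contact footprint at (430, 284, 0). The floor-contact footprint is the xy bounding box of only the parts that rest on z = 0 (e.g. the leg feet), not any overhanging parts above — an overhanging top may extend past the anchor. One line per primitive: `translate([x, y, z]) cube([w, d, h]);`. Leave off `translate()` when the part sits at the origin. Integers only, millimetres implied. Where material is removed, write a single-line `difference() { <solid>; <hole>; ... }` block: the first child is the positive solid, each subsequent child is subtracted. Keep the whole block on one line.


difference() { translate([430, 284, 0]) cube([4890, 121, 2760]); translate([3652, 284, 0]) cube([806, 121, 1983]); }
translate([430, 4173, 0]) cube([4890, 121, 2760]);
translate([430, 405, 0]) cube([121, 3768, 2760]);
translate([5199, 405, 0]) cube([121, 3768, 2760]);


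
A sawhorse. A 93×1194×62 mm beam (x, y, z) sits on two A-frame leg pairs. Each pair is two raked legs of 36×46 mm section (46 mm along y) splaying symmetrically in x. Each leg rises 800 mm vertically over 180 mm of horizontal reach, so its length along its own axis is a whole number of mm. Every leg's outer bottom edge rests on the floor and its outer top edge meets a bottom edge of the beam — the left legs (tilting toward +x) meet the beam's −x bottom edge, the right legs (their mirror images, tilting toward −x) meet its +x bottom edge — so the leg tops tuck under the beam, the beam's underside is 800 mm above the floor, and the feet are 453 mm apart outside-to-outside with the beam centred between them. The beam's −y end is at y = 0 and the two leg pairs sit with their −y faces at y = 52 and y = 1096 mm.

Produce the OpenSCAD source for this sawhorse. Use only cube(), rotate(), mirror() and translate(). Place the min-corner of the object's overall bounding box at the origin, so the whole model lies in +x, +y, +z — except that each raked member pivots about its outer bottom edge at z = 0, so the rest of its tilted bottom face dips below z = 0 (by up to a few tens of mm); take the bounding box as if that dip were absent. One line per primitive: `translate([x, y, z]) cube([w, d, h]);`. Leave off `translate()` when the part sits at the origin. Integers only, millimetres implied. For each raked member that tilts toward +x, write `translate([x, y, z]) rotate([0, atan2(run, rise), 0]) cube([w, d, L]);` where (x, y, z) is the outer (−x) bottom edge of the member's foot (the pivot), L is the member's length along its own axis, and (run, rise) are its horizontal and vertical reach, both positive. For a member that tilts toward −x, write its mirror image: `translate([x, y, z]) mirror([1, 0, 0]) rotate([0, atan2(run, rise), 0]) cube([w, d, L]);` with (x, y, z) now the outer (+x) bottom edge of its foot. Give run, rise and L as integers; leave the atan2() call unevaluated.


// leg length = √(180² + 800²) = 820
// right-leg outer foot x = 2·180 + 93 = 453
// beam min-corner = (180, 0, 800)
translate([180, 0, 800]) cube([93, 1194, 62]);
translate([0, 52, 0]) rotate([0, atan2(180, 800), 0]) cube([36, 46, 820]);
translate([453, 52, 0]) mirror([1, 0, 0]) rotate([0, atan2(180, 800), 0]) cube([36, 46, 820]);
translate([0, 1096, 0]) rotate([0, atan2(180, 800), 0]) cube([36, 46, 820]);
translate([453, 1096, 0]) mirror([1, 0, 0]) rotate([0, atan2(180, 800), 0]) cube([36, 46, 820]);


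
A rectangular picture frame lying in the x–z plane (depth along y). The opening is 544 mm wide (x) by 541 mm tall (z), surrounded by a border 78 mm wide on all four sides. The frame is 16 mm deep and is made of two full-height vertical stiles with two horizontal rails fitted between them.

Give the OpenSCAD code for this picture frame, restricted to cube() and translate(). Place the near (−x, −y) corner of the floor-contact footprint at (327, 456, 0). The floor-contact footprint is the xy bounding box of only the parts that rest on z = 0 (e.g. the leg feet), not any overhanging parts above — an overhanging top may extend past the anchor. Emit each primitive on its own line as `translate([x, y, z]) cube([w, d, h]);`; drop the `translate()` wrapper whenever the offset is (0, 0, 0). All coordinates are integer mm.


translate([327, 456, 0]) cube([78, 16, 697]);
translate([949, 456, 0]) cube([78, 16, 697]);
translate([405, 456, 0]) cube([544, 16, 78]);
translate([405, 456, 619]) cube([544, 16, 78]);


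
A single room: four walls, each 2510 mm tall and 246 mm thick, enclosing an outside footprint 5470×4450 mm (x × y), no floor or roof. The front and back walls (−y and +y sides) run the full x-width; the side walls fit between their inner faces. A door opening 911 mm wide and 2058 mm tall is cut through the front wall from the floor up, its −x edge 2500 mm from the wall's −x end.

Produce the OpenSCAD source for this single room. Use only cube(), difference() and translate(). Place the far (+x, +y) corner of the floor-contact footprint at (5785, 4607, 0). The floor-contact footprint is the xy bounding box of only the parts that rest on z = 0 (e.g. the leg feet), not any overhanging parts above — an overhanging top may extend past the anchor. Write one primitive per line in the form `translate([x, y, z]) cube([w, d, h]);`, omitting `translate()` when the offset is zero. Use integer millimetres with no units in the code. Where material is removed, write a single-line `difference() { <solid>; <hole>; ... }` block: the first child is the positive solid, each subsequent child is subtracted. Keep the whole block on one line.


difference() { translate([315, 157, 0]) cube([5470, 246, 2510]); translate([2815, 157, 0]) cube([911, 246, 2058]); }
translate([315, 4361, 0]) cube([5470, 246, 2510]);
translate([315, 403, 0]) cube([246, 3958, 2510]);
translate([5539, 403, 0]) cube([246, 3958, 2510]);


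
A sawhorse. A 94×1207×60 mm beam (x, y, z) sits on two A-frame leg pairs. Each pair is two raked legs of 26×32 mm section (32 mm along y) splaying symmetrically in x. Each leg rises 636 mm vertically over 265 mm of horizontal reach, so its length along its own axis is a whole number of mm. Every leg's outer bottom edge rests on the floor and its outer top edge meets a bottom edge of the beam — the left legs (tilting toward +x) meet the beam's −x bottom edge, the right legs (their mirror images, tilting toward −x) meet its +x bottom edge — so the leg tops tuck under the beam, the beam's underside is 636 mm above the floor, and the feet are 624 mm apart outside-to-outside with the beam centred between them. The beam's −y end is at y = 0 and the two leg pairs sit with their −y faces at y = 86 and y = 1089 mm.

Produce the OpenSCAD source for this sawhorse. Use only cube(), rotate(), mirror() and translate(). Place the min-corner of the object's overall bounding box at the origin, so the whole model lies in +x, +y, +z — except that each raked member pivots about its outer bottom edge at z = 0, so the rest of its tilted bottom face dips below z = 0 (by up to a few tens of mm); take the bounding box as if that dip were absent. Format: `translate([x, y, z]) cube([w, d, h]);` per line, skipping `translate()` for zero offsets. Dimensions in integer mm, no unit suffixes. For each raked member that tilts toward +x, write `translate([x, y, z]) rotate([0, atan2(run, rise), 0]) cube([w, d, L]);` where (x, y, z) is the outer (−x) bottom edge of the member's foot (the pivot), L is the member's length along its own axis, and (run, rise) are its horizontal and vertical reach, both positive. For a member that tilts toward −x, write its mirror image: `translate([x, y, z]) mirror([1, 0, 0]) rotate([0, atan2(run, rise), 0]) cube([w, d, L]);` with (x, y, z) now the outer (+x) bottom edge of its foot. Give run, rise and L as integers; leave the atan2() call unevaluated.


translate([265, 0, 636]) cube([94, 1207, 60]);
translate([0, 86, 0]) rotate([0, atan2(265, 636), 0]) cube([26, 32, 689]);
translate([624, 86, 0]) mirror([1, 0, 0]) rotate([0, atan2(265, 636), 0]) cube([26, 32, 689]);
translate([0, 1089, 0]) rotate([0, atan2(265, 636), 0]) cube([26, 32, 689]);
translate([624, 1089, 0]) mirror([1, 0, 0]) rotate([0, atan2(265, 636), 0]) cube([26, 32, 689]);


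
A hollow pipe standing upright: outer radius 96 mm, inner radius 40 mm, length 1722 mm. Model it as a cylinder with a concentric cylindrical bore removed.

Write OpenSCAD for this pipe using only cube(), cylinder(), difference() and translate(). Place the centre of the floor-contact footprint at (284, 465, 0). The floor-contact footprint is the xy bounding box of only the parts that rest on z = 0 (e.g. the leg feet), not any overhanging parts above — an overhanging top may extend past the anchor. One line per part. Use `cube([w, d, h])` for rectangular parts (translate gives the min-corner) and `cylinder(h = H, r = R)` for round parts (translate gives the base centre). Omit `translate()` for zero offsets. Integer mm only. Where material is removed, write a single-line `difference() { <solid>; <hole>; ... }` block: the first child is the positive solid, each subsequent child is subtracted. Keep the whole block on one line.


difference() { translate([284, 465, 0]) cylinder(h = 1722, r = 96); translate([284, 465, 0]) cylinder(h = 1722, r = 40); }
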